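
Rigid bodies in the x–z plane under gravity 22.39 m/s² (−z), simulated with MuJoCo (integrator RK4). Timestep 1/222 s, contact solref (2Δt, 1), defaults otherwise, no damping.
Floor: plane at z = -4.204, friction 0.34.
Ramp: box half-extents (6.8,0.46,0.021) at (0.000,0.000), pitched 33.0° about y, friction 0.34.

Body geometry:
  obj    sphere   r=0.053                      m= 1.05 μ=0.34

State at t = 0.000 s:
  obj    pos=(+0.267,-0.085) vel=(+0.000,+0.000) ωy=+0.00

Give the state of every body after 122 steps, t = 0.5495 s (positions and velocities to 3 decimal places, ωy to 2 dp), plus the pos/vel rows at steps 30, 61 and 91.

State at t = 0.5495 s:
  obj    pos=(+1.370,-0.802) vel=(+4.015,-2.607) ωy=+90.29

Key-timestep trajectory:
   step    t(s)  obj.x    obj.z    obj.vx   obj.vz 
     30  0.1351   +0.334  -0.129  +0.988  -0.641
     61  0.2748   +0.543  -0.264  +2.008  -1.304
     91  0.4099   +0.881  -0.484  +2.995  -1.945


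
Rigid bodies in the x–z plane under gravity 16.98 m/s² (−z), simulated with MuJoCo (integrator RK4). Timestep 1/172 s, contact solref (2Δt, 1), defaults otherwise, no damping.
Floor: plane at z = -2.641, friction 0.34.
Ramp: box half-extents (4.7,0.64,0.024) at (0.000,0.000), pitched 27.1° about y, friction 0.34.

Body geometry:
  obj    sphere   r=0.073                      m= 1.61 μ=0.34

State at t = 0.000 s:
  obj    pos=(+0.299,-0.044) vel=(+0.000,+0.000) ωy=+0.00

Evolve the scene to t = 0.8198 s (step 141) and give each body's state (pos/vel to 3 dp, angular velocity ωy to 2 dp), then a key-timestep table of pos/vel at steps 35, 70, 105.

State at t = 0.8198 s:
  obj    pos=(+1.952,-0.890) vel=(+4.032,-2.063) ωy=+62.03

Key-timestep trajectory:
   step    t(s)  obj.x    obj.z    obj.vx   obj.vz 
     35  0.2035   +0.401  -0.096  +1.001  -0.512
     70  0.4070   +0.706  -0.253  +2.002  -1.024
    105  0.6105   +1.216  -0.513  +3.003  -1.537


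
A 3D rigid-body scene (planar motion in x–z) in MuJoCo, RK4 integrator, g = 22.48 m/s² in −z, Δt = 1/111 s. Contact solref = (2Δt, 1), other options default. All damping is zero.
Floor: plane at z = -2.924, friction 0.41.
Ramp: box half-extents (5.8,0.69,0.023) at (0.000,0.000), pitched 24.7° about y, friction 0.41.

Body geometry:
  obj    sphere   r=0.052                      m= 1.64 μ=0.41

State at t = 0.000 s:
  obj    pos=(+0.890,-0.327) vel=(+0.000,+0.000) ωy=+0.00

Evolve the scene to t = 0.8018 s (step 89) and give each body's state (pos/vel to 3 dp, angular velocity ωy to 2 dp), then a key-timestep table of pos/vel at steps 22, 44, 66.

State at t = 0.8018 s:
  obj    pos=(+2.849,-1.228) vel=(+4.886,-2.248) ωy=+103.45

Key-timestep trajectory:
   step    t(s)  obj.x    obj.z    obj.vx   obj.vz 
     22  0.1982   +1.010  -0.382  +1.208  -0.556
     44  0.3964   +1.369  -0.547  +2.416  -1.111
     66  0.5946   +1.968  -0.823  +3.624  -1.667


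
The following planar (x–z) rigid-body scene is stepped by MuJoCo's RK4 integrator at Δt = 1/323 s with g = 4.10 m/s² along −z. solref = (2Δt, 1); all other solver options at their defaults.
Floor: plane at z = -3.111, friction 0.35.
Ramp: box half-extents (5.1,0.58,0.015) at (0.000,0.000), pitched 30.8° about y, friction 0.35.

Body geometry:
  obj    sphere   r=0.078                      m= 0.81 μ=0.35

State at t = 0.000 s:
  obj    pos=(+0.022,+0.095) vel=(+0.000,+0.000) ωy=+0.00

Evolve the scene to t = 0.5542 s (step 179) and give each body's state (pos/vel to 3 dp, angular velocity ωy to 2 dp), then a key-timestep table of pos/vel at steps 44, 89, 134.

State at t = 0.5542 s:
  obj    pos=(+0.220,-0.023) vel=(+0.714,-0.426) ωy=+10.65

Key-timestep trajectory:
   step    t(s)  obj.x    obj.z    obj.vx   obj.vz 
     44  0.1362   +0.034  +0.088  +0.176  -0.105
     89  0.2755   +0.071  +0.066  +0.355  -0.212
    134  0.4149   +0.133  +0.029  +0.534  -0.319


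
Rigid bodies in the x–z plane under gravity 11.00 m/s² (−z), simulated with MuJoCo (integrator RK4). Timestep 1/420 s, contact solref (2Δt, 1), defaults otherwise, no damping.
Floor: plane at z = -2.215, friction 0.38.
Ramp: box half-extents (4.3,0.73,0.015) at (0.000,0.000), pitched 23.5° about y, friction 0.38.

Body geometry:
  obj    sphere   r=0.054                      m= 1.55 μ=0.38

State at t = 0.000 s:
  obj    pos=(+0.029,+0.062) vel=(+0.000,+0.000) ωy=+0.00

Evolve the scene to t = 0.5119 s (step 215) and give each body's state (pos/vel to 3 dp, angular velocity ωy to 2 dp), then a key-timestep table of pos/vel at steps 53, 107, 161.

State at t = 0.5119 s:
  obj    pos=(+0.406,-0.101) vel=(+1.471,-0.640) ωy=+29.69

Key-timestep trajectory:
   step    t(s)  obj.x    obj.z    obj.vx   obj.vz 
     53  0.1262   +0.052  +0.053  +0.363  -0.158
    107  0.2548   +0.122  +0.022  +0.732  -0.318
    161  0.3833   +0.240  -0.029  +1.101  -0.479


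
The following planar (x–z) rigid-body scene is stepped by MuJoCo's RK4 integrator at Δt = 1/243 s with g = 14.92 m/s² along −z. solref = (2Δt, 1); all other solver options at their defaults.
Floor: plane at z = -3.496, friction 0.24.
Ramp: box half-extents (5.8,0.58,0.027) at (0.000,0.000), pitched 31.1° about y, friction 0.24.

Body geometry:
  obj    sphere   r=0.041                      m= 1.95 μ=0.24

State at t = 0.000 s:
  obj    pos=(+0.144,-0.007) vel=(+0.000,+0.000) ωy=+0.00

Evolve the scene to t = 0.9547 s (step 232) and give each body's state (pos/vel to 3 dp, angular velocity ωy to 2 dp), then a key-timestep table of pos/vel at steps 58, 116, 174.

State at t = 0.9547 s:
  obj    pos=(+2.292,-1.303) vel=(+4.500,-2.715) ωy=+128.15

Key-timestep trajectory:
   step    t(s)  obj.x    obj.z    obj.vx   obj.vz 
     58  0.2387   +0.278  -0.088  +1.125  -0.679
    116  0.4774   +0.681  -0.331  +2.250  -1.357
    174  0.7160   +1.352  -0.736  +3.375  -2.036


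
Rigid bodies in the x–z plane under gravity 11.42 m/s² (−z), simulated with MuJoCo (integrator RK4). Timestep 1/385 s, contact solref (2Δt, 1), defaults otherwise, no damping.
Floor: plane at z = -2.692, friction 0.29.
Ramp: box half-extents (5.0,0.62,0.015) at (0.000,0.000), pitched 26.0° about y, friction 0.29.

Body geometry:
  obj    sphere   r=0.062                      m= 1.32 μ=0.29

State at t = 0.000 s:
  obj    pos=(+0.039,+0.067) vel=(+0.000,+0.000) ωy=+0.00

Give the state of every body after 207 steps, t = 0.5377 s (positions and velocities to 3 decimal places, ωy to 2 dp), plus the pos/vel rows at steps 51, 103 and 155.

State at t = 0.5377 s:
  obj    pos=(+0.504,-0.160) vel=(+1.728,-0.843) ωy=+31.00

Key-timestep trajectory:
   step    t(s)  obj.x    obj.z    obj.vx   obj.vz 
     51  0.1325   +0.067  +0.053  +0.426  -0.208
    103  0.2675   +0.154  +0.011  +0.860  -0.419
    155  0.4026   +0.299  -0.060  +1.294  -0.631


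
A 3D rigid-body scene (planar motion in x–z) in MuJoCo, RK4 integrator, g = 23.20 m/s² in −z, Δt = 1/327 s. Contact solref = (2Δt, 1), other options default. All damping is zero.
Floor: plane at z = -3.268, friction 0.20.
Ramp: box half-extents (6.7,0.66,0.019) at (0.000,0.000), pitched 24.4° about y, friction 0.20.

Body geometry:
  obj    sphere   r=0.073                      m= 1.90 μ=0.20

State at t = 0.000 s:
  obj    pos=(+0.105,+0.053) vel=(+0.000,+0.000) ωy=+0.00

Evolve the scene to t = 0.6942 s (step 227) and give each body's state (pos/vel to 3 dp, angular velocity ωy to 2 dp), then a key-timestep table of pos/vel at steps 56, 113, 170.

State at t = 0.6942 s:
  obj    pos=(+1.607,-0.628) vel=(+4.328,-1.963) ωy=+65.09

Key-timestep trajectory:
   step    t(s)  obj.x    obj.z    obj.vx   obj.vz 
     56  0.1713   +0.197  +0.012  +1.068  -0.484
    113  0.3456   +0.477  -0.116  +2.155  -0.977
    170  0.5199   +0.948  -0.329  +3.241  -1.470


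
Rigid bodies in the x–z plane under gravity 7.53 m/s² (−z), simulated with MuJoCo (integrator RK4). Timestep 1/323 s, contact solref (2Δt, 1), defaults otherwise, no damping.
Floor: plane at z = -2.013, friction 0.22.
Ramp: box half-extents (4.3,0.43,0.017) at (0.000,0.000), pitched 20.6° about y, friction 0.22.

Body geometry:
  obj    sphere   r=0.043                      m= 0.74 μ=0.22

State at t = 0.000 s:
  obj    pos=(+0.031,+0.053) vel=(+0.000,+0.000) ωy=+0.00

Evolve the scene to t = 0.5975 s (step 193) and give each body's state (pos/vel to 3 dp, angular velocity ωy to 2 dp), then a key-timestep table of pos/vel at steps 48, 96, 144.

State at t = 0.5975 s:
  obj    pos=(+0.347,-0.066) vel=(+1.058,-0.398) ωy=+26.29

Key-timestep trajectory:
   step    t(s)  obj.x    obj.z    obj.vx   obj.vz 
     48  0.1486   +0.050  +0.045  +0.263  -0.099
     96  0.2972   +0.109  +0.023  +0.527  -0.198
    144  0.4458   +0.207  -0.014  +0.790  -0.297


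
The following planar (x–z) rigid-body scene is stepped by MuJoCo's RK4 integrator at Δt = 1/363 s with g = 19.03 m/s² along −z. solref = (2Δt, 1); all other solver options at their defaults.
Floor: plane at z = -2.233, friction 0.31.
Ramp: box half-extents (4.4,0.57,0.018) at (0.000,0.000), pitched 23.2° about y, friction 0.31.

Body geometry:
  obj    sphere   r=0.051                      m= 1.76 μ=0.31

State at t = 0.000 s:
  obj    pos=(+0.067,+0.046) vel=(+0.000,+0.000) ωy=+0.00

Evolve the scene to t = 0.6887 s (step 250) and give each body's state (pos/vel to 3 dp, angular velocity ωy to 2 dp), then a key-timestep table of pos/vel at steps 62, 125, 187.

State at t = 0.6887 s:
  obj    pos=(+1.234,-0.454) vel=(+3.390,-1.453) ωy=+72.30

Key-timestep trajectory:
   step    t(s)  obj.x    obj.z    obj.vx   obj.vz 
     62  0.1708   +0.139  +0.016  +0.841  -0.360
    125  0.3444   +0.359  -0.079  +1.695  -0.726
    187  0.5152   +0.720  -0.234  +2.536  -1.087


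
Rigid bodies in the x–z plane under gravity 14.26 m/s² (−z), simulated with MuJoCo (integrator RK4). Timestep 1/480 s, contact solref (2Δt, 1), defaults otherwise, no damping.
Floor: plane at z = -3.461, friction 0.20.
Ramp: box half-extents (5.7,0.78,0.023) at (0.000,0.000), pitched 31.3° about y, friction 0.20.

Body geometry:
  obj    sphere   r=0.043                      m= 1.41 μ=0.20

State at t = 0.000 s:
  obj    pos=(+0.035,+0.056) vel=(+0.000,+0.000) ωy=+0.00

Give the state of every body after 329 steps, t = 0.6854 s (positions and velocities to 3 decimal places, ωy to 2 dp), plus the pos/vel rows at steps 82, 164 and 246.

State at t = 0.6854 s:
  obj    pos=(+1.097,-0.590) vel=(+3.099,-1.884) ωy=+84.33

Key-timestep trajectory:
   step    t(s)  obj.x    obj.z    obj.vx   obj.vz 
     82  0.1708   +0.101  +0.016  +0.773  -0.470
    164  0.3417   +0.299  -0.105  +1.545  -0.939
    246  0.5125   +0.629  -0.305  +2.317  -1.409


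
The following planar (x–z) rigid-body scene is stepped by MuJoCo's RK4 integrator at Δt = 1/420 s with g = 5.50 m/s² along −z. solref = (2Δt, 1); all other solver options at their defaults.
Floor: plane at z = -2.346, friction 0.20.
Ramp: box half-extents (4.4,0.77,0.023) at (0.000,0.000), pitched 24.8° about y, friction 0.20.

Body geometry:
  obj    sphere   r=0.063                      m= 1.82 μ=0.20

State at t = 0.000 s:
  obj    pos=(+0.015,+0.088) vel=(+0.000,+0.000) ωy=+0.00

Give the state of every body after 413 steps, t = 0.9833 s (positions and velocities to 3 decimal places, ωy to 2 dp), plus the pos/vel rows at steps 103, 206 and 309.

State at t = 0.9833 s:
  obj    pos=(+0.738,-0.246) vel=(+1.471,-0.680) ωy=+25.72

Key-timestep trajectory:
   step    t(s)  obj.x    obj.z    obj.vx   obj.vz 
    103  0.2452   +0.060  +0.067  +0.367  -0.170
    206  0.4905   +0.195  +0.005  +0.734  -0.339
    309  0.7357   +0.420  -0.099  +1.101  -0.509


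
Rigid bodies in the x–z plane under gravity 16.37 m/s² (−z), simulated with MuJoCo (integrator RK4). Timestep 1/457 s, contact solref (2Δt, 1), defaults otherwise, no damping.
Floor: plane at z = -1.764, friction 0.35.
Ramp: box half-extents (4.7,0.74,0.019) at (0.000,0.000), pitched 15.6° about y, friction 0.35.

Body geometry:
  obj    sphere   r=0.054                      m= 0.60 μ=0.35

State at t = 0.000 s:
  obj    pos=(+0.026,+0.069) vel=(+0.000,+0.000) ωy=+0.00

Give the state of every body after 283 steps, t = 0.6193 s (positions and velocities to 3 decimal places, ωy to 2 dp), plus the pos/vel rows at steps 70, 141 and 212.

State at t = 0.6193 s:
  obj    pos=(+0.607,-0.094) vel=(+1.876,-0.524) ωy=+36.06

Key-timestep trajectory:
   step    t(s)  obj.x    obj.z    obj.vx   obj.vz 
     70  0.1532   +0.061  +0.059  +0.464  -0.130
    141  0.3085   +0.170  +0.028  +0.934  -0.261
    212  0.4639   +0.352  -0.022  +1.405  -0.392


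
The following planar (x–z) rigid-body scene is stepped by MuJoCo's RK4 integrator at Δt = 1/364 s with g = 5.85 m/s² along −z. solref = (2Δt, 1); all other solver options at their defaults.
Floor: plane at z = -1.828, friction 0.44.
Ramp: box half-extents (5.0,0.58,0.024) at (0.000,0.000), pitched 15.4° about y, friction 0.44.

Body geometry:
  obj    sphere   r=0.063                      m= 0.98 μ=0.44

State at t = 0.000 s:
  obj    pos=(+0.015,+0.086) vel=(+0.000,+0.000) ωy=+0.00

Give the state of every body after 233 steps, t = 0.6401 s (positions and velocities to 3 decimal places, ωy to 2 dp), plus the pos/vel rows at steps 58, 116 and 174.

State at t = 0.6401 s:
  obj    pos=(+0.234,+0.026) vel=(+0.685,-0.189) ωy=+11.27

Key-timestep trajectory:
   step    t(s)  obj.x    obj.z    obj.vx   obj.vz 
     58  0.1593   +0.029  +0.082  +0.171  -0.047
    116  0.3187   +0.069  +0.071  +0.341  -0.094
    174  0.4780   +0.137  +0.052  +0.511  -0.141


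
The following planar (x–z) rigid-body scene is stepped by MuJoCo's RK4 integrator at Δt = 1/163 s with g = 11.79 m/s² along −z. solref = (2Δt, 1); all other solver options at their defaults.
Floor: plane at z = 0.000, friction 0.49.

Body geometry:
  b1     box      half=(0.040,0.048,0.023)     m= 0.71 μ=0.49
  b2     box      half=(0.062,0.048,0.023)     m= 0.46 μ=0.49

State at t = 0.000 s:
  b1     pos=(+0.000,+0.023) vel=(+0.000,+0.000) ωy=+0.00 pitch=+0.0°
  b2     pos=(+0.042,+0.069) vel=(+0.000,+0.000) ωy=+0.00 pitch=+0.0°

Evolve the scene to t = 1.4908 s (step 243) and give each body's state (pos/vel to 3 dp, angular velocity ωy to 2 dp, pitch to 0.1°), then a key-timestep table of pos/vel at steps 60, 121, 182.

State at t = 1.4908 s:
  b1     pos=(+0.000,+0.023) vel=(+0.000,+0.000) ωy=+0.00 pitch=+0.0°
  b2     pos=(+0.059,+0.059) vel=(+0.000,-0.001) ωy=-0.02 pitch=+42.7°

Key-timestep trajectory:
   step    t(s)  b1.x    b1.z    b1.vx   b1.vz   b2.x    b2.z    b2.vx   b2.vz 
     60  0.3681   +0.000  +0.023  +0.000  +0.000   +0.062  +0.062  -0.111  -0.039
    121  0.7423   +0.000  +0.023  +0.000  +0.000   +0.059  +0.059  +0.000  -0.001
    182  1.1166   +0.000  +0.023  +0.000  +0.000   +0.059  +0.059  +0.000  -0.001


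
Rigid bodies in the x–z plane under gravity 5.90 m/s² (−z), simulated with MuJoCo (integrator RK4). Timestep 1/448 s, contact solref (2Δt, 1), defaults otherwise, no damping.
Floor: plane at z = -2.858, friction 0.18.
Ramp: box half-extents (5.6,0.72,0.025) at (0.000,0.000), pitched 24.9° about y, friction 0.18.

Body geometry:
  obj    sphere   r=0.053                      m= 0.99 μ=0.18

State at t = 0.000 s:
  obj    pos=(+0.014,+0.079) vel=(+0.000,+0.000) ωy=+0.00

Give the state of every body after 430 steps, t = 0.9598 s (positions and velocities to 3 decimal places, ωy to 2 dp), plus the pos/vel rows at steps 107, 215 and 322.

State at t = 0.9598 s:
  obj    pos=(+0.756,-0.265) vel=(+1.545,-0.717) ωy=+32.13

Key-timestep trajectory:
   step    t(s)  obj.x    obj.z    obj.vx   obj.vz 
    107  0.2388   +0.060  +0.058  +0.384  -0.178
    215  0.4799   +0.200  -0.007  +0.772  -0.359
    322  0.7188   +0.430  -0.114  +1.157  -0.537


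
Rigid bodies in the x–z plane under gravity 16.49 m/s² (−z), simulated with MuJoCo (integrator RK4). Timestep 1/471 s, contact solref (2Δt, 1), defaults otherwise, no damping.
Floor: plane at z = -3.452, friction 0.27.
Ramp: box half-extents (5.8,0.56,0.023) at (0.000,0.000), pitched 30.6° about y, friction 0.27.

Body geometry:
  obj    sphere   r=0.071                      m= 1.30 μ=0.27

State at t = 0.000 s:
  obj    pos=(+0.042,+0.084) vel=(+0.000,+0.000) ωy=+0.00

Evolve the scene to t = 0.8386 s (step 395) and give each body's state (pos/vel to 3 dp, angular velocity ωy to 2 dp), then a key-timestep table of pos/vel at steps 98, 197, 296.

State at t = 0.8386 s:
  obj    pos=(+1.857,-0.989) vel=(+4.328,-2.560) ωy=+70.81

Key-timestep trajectory:
   step    t(s)  obj.x    obj.z    obj.vx   obj.vz 
     98  0.2081   +0.154  +0.018  +1.074  -0.635
    197  0.4183   +0.494  -0.183  +2.159  -1.277
    296  0.6285   +1.061  -0.519  +3.243  -1.918


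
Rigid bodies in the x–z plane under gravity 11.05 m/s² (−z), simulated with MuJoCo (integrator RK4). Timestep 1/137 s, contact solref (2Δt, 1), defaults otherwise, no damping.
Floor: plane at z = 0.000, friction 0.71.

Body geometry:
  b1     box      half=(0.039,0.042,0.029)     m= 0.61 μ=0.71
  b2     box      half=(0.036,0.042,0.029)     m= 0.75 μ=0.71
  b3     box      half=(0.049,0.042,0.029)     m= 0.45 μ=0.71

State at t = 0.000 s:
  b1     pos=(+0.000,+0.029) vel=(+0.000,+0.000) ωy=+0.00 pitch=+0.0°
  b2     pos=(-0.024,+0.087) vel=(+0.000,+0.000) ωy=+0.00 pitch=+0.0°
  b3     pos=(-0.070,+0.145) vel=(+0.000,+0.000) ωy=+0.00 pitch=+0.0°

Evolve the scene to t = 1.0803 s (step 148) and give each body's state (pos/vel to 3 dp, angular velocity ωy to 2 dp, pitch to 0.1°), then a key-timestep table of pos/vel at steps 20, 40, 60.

State at t = 1.0803 s:
  b1     pos=(+0.000,+0.029) vel=(+0.000,+0.000) ωy=+0.00 pitch=+0.0°
  b2     pos=(-0.024,+0.087) vel=(+0.000,+0.000) ωy=+0.00 pitch=-0.1°
  b3     pos=(-0.093,+0.049) vel=(+0.000,+0.000) ωy=+0.00 pitch=-90.0°

Key-timestep trajectory:
   step    t(s)  b1.x    b1.z    b1.vx   b1.vz   b2.x    b2.z    b2.vx   b2.vz   b3.x    b3.z    b3.vx   b3.vz 
     20  0.1460   +0.000  +0.029  +0.000  +0.000   -0.024  +0.087  +0.000  +0.000   -0.088  +0.130  -0.218  -0.344
     40  0.2920   +0.000  +0.029  +0.000  +0.000   -0.024  +0.087  +0.000  +0.000   -0.106  +0.053  +0.077  +0.049
     60  0.4380   +0.000  +0.029  +0.000  +0.000   -0.024  +0.087  -0.001  +0.000   -0.093  +0.049  -0.120  -0.048


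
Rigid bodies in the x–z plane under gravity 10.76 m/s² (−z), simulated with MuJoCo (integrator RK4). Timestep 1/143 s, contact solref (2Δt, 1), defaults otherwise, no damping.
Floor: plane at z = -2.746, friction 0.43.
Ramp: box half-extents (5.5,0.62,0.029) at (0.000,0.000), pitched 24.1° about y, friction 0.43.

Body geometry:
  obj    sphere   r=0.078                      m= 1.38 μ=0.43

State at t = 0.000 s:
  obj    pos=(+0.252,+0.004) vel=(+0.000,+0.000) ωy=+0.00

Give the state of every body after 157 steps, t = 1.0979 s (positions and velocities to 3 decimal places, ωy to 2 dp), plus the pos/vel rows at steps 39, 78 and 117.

State at t = 1.0979 s:
  obj    pos=(+1.979,-0.768) vel=(+3.145,-1.407) ωy=+44.17

Key-timestep trajectory:
   step    t(s)  obj.x    obj.z    obj.vx   obj.vz 
     39  0.2727   +0.359  -0.043  +0.781  -0.350
     78  0.5455   +0.678  -0.186  +1.563  -0.699
    117  0.8182   +1.211  -0.425  +2.344  -1.048


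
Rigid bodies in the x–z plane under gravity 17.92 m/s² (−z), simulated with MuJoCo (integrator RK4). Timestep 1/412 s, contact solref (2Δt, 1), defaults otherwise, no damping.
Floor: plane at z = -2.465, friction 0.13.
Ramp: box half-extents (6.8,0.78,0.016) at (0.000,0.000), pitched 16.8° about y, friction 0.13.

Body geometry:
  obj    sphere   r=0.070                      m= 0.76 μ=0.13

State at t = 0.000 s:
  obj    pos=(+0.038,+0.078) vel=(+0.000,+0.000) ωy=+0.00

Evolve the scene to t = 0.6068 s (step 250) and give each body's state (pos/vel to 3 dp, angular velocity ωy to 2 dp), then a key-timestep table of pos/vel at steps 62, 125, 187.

State at t = 0.6068 s:
  obj    pos=(+0.690,-0.119) vel=(+2.149,-0.649) ωy=+32.06

Key-timestep trajectory:
   step    t(s)  obj.x    obj.z    obj.vx   obj.vz 
     62  0.1505   +0.078  +0.066  +0.533  -0.161
    125  0.3034   +0.201  +0.029  +1.075  -0.324
    187  0.4539   +0.403  -0.032  +1.608  -0.485


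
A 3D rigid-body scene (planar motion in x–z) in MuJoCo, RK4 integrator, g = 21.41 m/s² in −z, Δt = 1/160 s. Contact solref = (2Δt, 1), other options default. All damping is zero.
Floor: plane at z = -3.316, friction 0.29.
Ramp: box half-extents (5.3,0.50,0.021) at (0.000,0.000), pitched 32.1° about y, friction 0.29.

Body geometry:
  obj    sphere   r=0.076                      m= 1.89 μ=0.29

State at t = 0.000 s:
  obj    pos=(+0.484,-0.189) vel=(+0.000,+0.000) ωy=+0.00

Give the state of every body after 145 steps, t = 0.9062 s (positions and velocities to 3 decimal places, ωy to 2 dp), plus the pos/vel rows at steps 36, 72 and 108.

State at t = 0.9062 s:
  obj    pos=(+3.311,-1.963) vel=(+6.239,-3.914) ωy=+96.88

Key-timestep trajectory:
   step    t(s)  obj.x    obj.z    obj.vx   obj.vz 
     36  0.2250   +0.658  -0.299  +1.550  -0.972
     72  0.4500   +1.181  -0.627  +3.098  -1.944
    108  0.6750   +2.053  -1.173  +4.647  -2.915


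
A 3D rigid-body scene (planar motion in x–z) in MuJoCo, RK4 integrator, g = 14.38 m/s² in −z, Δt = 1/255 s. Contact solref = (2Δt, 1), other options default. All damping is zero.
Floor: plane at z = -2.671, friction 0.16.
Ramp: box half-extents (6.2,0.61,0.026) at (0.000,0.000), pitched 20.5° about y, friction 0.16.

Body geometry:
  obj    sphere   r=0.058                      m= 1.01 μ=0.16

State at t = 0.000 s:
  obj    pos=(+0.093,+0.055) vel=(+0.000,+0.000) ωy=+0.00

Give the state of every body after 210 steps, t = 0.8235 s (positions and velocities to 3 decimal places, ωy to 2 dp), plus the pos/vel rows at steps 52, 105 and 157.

State at t = 0.8235 s:
  obj    pos=(+1.236,-0.372) vel=(+2.775,-1.038) ωy=+51.06

Key-timestep trajectory:
   step    t(s)  obj.x    obj.z    obj.vx   obj.vz 
     52  0.2039   +0.163  +0.029  +0.687  -0.257
    105  0.4118   +0.379  -0.052  +1.388  -0.519
    157  0.6157   +0.732  -0.184  +2.075  -0.776


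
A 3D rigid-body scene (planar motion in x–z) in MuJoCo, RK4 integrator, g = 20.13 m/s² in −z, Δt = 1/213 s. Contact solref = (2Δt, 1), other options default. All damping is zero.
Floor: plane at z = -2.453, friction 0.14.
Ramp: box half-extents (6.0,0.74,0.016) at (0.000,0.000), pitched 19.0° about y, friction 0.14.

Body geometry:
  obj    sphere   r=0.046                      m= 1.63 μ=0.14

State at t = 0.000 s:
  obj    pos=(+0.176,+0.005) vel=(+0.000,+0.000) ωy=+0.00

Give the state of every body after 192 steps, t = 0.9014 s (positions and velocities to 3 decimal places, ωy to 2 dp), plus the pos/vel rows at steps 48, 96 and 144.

State at t = 0.9014 s:
  obj    pos=(+1.975,-0.614) vel=(+3.990,-1.374) ωy=+91.71

Key-timestep trajectory:
   step    t(s)  obj.x    obj.z    obj.vx   obj.vz 
     48  0.2254   +0.288  -0.034  +0.998  -0.344
     96  0.4507   +0.626  -0.150  +1.995  -0.687
    144  0.6761   +1.188  -0.343  +2.993  -1.030


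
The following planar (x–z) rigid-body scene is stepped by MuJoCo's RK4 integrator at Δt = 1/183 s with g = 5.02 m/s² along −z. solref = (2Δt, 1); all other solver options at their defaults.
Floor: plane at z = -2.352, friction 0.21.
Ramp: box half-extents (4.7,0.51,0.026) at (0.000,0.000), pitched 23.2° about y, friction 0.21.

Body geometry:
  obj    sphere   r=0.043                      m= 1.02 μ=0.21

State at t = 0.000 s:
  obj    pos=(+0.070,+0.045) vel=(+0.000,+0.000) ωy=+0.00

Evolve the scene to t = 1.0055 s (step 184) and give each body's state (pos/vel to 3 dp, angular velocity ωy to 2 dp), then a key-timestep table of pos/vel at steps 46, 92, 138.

State at t = 1.0055 s:
  obj    pos=(+0.726,-0.236) vel=(+1.306,-0.560) ωy=+33.02

Key-timestep trajectory:
   step    t(s)  obj.x    obj.z    obj.vx   obj.vz 
     46  0.2514   +0.111  +0.027  +0.326  -0.140
     92  0.5027   +0.234  -0.025  +0.653  -0.280
    138  0.7541   +0.439  -0.113  +0.979  -0.420


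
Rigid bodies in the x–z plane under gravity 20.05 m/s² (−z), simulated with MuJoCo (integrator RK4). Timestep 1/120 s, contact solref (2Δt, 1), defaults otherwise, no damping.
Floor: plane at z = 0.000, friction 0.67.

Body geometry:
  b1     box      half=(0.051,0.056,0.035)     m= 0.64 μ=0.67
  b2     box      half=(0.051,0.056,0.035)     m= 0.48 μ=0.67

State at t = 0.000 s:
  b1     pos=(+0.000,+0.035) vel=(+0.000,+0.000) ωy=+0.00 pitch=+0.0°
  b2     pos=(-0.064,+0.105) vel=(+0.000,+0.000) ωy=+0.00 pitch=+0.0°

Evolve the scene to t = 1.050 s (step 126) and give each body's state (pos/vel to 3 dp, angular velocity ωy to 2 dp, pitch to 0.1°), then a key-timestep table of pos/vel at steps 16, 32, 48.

State at t = 1.050 s:
  b1     pos=(+0.000,+0.035) vel=(+0.000,+0.000) ωy=+0.00 pitch=+0.0°
  b2     pos=(-0.112,+0.051) vel=(+0.000,+0.000) ωy=+0.00 pitch=-90.0°

Key-timestep trajectory:
   step    t(s)  b1.x    b1.z    b1.vx   b1.vz   b2.x    b2.z    b2.vx   b2.vz 
     16  0.1333   +0.000  +0.035  +0.000  +0.001   -0.093  +0.068  -0.349  -1.011
     32  0.2667   +0.000  +0.035  +0.000  +0.000   -0.127  +0.058  +0.078  -0.024
     48  0.4000   +0.000  +0.035  +0.000  +0.000   -0.111  +0.051  -0.208  -0.104


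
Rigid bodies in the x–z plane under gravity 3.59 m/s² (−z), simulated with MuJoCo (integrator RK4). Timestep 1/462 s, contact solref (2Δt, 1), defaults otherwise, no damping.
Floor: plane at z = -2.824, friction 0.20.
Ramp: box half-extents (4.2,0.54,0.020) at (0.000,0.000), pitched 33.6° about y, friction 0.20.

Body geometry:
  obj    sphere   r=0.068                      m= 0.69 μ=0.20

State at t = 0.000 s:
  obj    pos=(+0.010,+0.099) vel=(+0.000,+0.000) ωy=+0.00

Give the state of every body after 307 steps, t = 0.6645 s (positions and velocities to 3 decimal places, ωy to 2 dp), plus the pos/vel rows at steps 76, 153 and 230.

State at t = 0.6645 s:
  obj    pos=(+0.271,-0.074) vel=(+0.785,-0.522) ωy=+13.86

Key-timestep trajectory:
   step    t(s)  obj.x    obj.z    obj.vx   obj.vz 
     76  0.1645   +0.026  +0.088  +0.194  -0.129
    153  0.3312   +0.075  +0.056  +0.391  -0.260
    230  0.4978   +0.157  +0.002  +0.588  -0.391


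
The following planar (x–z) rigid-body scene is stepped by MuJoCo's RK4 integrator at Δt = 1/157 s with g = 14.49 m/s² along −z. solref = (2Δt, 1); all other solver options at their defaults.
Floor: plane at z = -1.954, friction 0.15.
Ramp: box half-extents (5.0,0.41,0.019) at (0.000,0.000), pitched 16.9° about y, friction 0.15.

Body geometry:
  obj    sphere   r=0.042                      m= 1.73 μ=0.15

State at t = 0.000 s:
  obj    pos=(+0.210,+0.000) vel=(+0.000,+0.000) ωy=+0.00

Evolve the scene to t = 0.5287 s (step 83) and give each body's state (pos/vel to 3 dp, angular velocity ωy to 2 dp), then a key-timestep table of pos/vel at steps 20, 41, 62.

State at t = 0.5287 s:
  obj    pos=(+0.612,-0.122) vel=(+1.522,-0.462) ωy=+37.85

Key-timestep trajectory:
   step    t(s)  obj.x    obj.z    obj.vx   obj.vz 
     20  0.1274   +0.233  -0.007  +0.367  -0.111
     41  0.2611   +0.308  -0.030  +0.752  -0.228
     62  0.3949   +0.435  -0.068  +1.137  -0.345


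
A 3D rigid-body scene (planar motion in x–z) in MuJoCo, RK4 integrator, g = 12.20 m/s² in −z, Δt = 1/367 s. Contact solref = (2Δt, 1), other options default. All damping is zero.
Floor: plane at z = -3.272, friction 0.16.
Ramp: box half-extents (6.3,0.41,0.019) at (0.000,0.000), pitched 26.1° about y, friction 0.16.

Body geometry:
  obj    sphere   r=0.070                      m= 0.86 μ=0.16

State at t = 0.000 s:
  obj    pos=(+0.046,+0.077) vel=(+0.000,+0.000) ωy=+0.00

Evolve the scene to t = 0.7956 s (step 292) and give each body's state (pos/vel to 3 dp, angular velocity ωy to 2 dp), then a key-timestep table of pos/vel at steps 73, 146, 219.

State at t = 0.7956 s:
  obj    pos=(+1.136,-0.457) vel=(+2.739,-1.342) ωy=+43.57

Key-timestep trajectory:
   step    t(s)  obj.x    obj.z    obj.vx   obj.vz 
     73  0.1989   +0.114  +0.043  +0.685  -0.336
    146  0.3978   +0.318  -0.057  +1.370  -0.671
    219  0.5967   +0.659  -0.224  +2.055  -1.007


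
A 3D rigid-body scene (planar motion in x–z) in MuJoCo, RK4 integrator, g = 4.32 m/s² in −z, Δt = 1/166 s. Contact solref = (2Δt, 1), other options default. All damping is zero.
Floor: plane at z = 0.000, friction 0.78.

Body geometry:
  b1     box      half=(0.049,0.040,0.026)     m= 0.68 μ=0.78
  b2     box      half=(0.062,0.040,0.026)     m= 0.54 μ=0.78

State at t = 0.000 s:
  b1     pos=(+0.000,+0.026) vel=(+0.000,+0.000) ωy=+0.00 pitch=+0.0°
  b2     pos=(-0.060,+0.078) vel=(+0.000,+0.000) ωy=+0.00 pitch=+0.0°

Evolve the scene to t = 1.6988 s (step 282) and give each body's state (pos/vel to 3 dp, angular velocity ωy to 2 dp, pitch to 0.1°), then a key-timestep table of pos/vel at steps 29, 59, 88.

State at t = 1.6988 s:
  b1     pos=(+0.000,+0.026) vel=(+0.000,+0.000) ωy=+0.00 pitch=+0.0°
  b2     pos=(-0.075,+0.062) vel=(+0.000,+0.000) ωy=+0.01 pitch=-45.4°

Key-timestep trajectory:
   step    t(s)  b1.x    b1.z    b1.vx   b1.vz   b2.x    b2.z    b2.vx   b2.vz 
     29  0.1747   +0.000  +0.026  +0.000  +0.000   -0.068  +0.073  -0.095  -0.085
     59  0.3554   +0.000  +0.026  +0.000  +0.000   -0.083  +0.065  -0.027  +0.007
     88  0.5301   +0.000  +0.026  +0.000  +0.000   -0.075  +0.063  +0.118  -0.045


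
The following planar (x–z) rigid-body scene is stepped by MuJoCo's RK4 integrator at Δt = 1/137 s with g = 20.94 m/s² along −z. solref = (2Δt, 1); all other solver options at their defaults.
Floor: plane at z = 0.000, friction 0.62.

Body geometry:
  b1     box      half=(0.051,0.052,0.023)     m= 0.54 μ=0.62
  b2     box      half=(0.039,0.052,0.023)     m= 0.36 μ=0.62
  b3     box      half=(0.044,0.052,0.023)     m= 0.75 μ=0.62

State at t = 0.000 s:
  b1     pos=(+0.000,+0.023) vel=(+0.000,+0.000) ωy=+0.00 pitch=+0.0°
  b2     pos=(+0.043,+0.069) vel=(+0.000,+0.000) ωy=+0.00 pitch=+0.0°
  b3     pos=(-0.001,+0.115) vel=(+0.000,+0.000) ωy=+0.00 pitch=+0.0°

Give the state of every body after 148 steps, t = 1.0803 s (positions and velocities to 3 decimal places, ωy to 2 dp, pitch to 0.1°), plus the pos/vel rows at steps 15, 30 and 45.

State at t = 1.0803 s:
  b1     pos=(+0.000,+0.023) vel=(+0.000,+0.000) ωy=+0.00 pitch=+0.0°
  b2     pos=(+0.043,+0.069) vel=(+0.000,+0.000) ωy=+0.00 pitch=+0.1°
  b3     pos=(-0.112,+0.023) vel=(+0.000,+0.000) ωy=+0.00 pitch=+180.0°

Key-timestep trajectory:
   step    t(s)  b1.x    b1.z    b1.vx   b1.vz   b2.x    b2.z    b2.vx   b2.vz   b3.x    b3.z    b3.vx   b3.vz 
     15  0.1095   +0.000  +0.023  +0.001  +0.001   +0.043  +0.069  +0.003  +0.002   -0.014  +0.107  -0.247  -0.302
     30  0.2190   +0.000  +0.023  +0.001  +0.001   +0.043  +0.069  +0.001  +0.000   -0.060  +0.090  -0.490  -0.082
     45  0.3285   +0.000  +0.023  +0.000  +0.000   +0.043  +0.069  +0.000  +0.000   -0.112  +0.015  +0.013  +0.101


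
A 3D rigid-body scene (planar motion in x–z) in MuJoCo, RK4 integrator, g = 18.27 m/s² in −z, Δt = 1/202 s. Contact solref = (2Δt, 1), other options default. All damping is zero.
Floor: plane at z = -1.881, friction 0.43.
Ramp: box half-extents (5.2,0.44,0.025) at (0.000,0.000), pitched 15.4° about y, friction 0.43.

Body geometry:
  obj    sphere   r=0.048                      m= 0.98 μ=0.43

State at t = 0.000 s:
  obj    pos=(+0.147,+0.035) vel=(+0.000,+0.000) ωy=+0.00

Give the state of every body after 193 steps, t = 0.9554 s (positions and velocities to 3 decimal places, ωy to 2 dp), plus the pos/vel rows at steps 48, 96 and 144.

State at t = 0.9554 s:
  obj    pos=(+1.672,-0.385) vel=(+3.192,-0.879) ωy=+68.97

Key-timestep trajectory:
   step    t(s)  obj.x    obj.z    obj.vx   obj.vz 
     48  0.2376   +0.241  +0.009  +0.794  -0.219
     96  0.4752   +0.524  -0.069  +1.588  -0.437
    144  0.7129   +0.996  -0.199  +2.382  -0.656


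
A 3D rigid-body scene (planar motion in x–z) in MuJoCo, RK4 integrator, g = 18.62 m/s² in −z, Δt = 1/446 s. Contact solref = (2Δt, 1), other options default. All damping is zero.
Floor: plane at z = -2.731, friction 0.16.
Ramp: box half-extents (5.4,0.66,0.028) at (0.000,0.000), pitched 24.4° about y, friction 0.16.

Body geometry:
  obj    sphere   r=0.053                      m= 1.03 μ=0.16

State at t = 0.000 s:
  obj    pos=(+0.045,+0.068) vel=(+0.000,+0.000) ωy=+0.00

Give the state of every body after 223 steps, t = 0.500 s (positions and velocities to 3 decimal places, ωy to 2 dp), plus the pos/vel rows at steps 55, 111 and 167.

State at t = 0.500 s:
  obj    pos=(+0.671,-0.215) vel=(+2.502,-1.135) ωy=+51.82

Key-timestep trajectory:
   step    t(s)  obj.x    obj.z    obj.vx   obj.vz 
     55  0.1233   +0.083  +0.051  +0.617  -0.280
    111  0.2489   +0.200  -0.002  +1.245  -0.565
    167  0.3744   +0.396  -0.091  +1.874  -0.850


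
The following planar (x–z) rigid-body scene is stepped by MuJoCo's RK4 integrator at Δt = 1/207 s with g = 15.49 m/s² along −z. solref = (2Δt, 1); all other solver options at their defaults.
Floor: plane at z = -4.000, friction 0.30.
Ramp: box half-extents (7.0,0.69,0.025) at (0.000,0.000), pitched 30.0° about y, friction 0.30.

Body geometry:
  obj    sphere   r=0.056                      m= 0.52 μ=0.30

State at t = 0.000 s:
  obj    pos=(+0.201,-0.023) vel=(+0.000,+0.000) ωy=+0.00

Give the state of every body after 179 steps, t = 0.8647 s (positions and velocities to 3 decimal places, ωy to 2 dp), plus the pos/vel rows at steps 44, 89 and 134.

State at t = 0.8647 s:
  obj    pos=(+1.993,-1.057) vel=(+4.143,-2.392) ωy=+85.41

Key-timestep trajectory:
   step    t(s)  obj.x    obj.z    obj.vx   obj.vz 
     44  0.2126   +0.309  -0.085  +1.019  -0.588
     89  0.4300   +0.644  -0.278  +2.060  -1.189
    134  0.6473   +1.205  -0.602  +3.102  -1.791


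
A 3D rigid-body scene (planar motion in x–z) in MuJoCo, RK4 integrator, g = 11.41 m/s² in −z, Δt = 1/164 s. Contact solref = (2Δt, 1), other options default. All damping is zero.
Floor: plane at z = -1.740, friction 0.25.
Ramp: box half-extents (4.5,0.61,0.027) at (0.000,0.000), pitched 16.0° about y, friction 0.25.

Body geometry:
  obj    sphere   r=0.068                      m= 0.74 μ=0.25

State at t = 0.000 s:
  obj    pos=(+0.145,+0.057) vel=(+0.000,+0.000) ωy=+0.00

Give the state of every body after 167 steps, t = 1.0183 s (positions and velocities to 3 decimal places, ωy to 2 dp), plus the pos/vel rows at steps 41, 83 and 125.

State at t = 1.0183 s:
  obj    pos=(+1.265,-0.264) vel=(+2.199,-0.631) ωy=+33.63

Key-timestep trajectory:
   step    t(s)  obj.x    obj.z    obj.vx   obj.vz 
     41  0.2500   +0.213  +0.038  +0.540  -0.155
     83  0.5061   +0.422  -0.022  +1.093  -0.313
    125  0.7622   +0.772  -0.123  +1.646  -0.472


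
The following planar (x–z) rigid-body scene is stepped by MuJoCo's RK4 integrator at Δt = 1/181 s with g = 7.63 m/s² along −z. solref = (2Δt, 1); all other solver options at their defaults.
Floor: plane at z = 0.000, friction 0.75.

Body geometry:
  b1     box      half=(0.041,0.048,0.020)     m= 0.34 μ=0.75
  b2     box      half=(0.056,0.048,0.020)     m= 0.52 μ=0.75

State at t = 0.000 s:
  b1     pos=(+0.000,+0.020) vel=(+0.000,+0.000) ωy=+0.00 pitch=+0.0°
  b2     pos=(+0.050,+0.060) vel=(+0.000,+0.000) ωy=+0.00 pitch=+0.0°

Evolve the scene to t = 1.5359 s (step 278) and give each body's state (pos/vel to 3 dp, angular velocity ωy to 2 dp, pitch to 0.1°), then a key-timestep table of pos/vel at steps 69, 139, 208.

State at t = 1.5359 s:
  b1     pos=(-0.001,+0.020) vel=(-0.001,+0.000) ωy=+0.00 pitch=+0.0°
  b2     pos=(+0.059,+0.050) vel=(+0.000,+0.000) ωy=-0.01 pitch=+38.0°

Key-timestep trajectory:
   step    t(s)  b1.x    b1.z    b1.vx   b1.vz   b2.x    b2.z    b2.vx   b2.vz 
     69  0.3812   +0.000  +0.020  -0.001  +0.000   +0.059  +0.051  +0.000  +0.000
    139  0.7680   +0.000  +0.020  -0.001  +0.000   +0.059  +0.051  +0.000  +0.000
    208  1.1492   -0.001  +0.020  -0.001  +0.000   +0.059  +0.050  +0.000  +0.000


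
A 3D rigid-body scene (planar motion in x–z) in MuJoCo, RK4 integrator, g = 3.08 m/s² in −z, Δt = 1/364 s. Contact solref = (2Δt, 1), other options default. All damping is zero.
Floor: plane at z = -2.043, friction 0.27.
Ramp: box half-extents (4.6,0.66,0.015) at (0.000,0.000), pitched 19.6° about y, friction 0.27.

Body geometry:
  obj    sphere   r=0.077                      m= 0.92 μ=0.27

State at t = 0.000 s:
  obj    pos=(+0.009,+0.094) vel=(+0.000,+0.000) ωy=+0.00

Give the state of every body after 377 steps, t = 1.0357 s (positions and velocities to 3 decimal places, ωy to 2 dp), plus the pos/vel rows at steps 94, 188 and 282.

State at t = 1.0357 s:
  obj    pos=(+0.382,-0.038) vel=(+0.720,-0.256) ωy=+9.93

Key-timestep trajectory:
   step    t(s)  obj.x    obj.z    obj.vx   obj.vz 
     94  0.2582   +0.032  +0.086  +0.180  -0.064
    188  0.5165   +0.102  +0.061  +0.359  -0.128
    282  0.7747   +0.218  +0.020  +0.539  -0.192


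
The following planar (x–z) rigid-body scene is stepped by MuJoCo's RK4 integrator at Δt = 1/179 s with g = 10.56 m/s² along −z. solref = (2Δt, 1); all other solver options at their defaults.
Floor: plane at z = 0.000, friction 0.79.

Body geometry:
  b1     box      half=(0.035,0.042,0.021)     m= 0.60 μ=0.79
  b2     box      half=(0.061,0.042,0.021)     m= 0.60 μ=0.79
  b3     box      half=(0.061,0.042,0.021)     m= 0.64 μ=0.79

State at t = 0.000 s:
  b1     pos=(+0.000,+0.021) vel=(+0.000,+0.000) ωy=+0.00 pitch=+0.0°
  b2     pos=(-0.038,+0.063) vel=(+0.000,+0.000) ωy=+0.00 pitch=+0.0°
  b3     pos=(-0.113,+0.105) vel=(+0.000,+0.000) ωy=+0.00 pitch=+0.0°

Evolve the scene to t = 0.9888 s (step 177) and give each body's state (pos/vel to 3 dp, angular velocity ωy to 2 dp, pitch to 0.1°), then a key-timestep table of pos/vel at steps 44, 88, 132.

State at t = 0.9888 s:
  b1     pos=(+0.001,+0.021) vel=(+0.001,+0.000) ωy=+0.00 pitch=+0.0°
  b2     pos=(-0.050,+0.056) vel=(+0.000,-0.001) ωy=+0.02 pitch=-41.6°
  b3     pos=(-0.136,+0.049) vel=(+0.000,+0.000) ωy=+0.01 pitch=-31.1°

Key-timestep trajectory:
   step    t(s)  b1.x    b1.z    b1.vx   b1.vz   b2.x    b2.z    b2.vx   b2.vz   b3.x    b3.z    b3.vx   b3.vz 
     44  0.2458   +0.000  +0.021  +0.001  +0.000   -0.050  +0.057  -0.005  +0.002   -0.136  +0.050  -0.004  +0.002
     88  0.4916   +0.001  +0.021  +0.001  +0.000   -0.050  +0.056  +0.000  -0.001   -0.136  +0.050  +0.000  +0.000
    132  0.7374   +0.001  +0.021  +0.001  +0.000   -0.050  +0.056  +0.000  -0.001   -0.136  +0.050  +0.000  +0.000


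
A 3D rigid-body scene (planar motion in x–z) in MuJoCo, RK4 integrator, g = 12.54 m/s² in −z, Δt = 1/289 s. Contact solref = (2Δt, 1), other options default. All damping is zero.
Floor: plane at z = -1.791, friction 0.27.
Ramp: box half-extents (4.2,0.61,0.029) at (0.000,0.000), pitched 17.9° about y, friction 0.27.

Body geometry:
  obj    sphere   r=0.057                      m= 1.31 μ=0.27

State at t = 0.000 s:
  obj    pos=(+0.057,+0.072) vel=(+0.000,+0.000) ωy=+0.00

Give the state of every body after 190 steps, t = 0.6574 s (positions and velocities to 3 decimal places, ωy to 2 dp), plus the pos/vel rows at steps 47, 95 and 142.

State at t = 0.6574 s:
  obj    pos=(+0.623,-0.111) vel=(+1.722,-0.556) ωy=+31.75

Key-timestep trajectory:
   step    t(s)  obj.x    obj.z    obj.vx   obj.vz 
     47  0.1626   +0.092  +0.061  +0.426  -0.138
     95  0.3287   +0.199  +0.026  +0.861  -0.278
    142  0.4913   +0.373  -0.030  +1.287  -0.416


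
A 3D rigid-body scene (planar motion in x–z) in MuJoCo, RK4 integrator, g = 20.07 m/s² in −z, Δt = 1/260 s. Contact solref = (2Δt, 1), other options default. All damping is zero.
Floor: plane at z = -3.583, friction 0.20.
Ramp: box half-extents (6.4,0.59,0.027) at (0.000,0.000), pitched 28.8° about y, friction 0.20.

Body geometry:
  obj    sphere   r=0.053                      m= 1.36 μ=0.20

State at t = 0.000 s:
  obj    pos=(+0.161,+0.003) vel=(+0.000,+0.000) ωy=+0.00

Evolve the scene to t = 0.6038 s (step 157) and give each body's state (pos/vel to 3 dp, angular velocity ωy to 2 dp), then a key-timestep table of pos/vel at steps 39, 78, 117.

State at t = 0.6038 s:
  obj    pos=(+1.265,-0.604) vel=(+3.655,-2.009) ωy=+78.66

Key-timestep trajectory:
   step    t(s)  obj.x    obj.z    obj.vx   obj.vz 
     39  0.1500   +0.229  -0.035  +0.908  -0.499
     78  0.3000   +0.433  -0.147  +1.816  -0.998
    117  0.4500   +0.774  -0.334  +2.724  -1.497
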